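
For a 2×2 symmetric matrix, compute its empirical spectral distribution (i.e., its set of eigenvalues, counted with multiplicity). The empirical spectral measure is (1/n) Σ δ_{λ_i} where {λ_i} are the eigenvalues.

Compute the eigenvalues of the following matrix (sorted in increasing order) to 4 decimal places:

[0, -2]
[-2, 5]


Since M is real symmetric, both eigenvalues are real; they are the roots of det(λI − M) = λ² − (tr M) λ + det M.
tr M = 0 + 5 = 5.
det M = 0·5 − (-2)² = 0 − 4 = -4.
Characteristic polynomial: λ² − 5λ − 4 = 0.
Discriminant Δ = (tr M)² − 4·det M = 25 − (-16) = 41; √Δ = 6.403124.
λ = (tr M ± √Δ)/2 = (5 ± 6.403124)/2, giving (tr M − √Δ)/2 = -0.7016 and (tr M + √Δ)/2 = 5.7016.

Eigenvalues sorted in increasing order: [-0.7016, 5.7016].


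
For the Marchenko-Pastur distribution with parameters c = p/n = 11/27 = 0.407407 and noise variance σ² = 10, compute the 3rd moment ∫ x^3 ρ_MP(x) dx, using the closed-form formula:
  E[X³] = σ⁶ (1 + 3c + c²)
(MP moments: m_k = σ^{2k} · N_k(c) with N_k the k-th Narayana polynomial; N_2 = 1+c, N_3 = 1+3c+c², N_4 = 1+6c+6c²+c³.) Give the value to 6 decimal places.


E[X³] = σ⁶ (1 + 3c + c²) (third MP moment). With σ² = 10 (so σ⁶ = 1000) and c = 11/27 = 0.407407: E[X³] = 1000 · (1 + 3·0.407407 + (0.407407)²) = 1000 · 2.388203.

So E[X^3] = 2388.203018.


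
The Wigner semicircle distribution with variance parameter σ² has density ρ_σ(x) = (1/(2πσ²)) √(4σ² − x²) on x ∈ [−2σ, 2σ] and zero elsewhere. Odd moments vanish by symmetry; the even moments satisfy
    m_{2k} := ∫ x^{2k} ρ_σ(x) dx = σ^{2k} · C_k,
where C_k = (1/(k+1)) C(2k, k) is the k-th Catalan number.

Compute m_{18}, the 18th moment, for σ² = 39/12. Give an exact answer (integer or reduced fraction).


By the scaled semicircle moment identity, m_{2k} = σ^{2k} · C_k with k = 9.
C_9 = (1/(k+1)) · C(2k, k) = (1/10) · C(18, 9) = (1/10) · 48620 = 4862.
σ^{2k} = (σ²)^k = (39/12)^9 = 10604499373/262144.

Therefore m_{18} = σ^{18} · C_9 = (10604499373/262144) · 4862 = 25779537975763/131072.


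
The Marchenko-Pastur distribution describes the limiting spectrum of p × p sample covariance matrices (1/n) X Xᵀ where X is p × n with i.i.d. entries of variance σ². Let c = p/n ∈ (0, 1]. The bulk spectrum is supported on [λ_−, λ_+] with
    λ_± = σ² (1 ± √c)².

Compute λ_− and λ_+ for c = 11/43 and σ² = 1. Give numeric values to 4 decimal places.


c = 11/43 = 0.255814; √c = 0.505781.
λ_− = σ² (1 − √c)² = 1 · (1 − 0.505781)² = 1 · (0.494219)² = 0.244253.
λ_+ = σ² (1 + √c)² = 1 · (1 + 0.505781)² = 1 · (1.505781)² = 2.267375.

Rounded to 4 decimal places: λ_− ≈ 0.2443, λ_+ ≈ 2.2674.


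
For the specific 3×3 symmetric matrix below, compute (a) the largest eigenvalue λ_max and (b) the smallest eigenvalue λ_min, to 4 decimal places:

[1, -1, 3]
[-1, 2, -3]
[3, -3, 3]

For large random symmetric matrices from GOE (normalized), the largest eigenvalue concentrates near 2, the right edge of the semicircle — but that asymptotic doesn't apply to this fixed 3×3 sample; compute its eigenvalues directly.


Since M is real symmetric, all three eigenvalues are real; they are the roots of det(λI − M) = λ³ − (tr M) λ² + s λ − det M, where s is the sum of the principal 2×2 minors.
tr M = 1 + 2 + 3 = 6.
s = (1·2 − (-1)²) + (1·3 − 3²) + (2·3 − (-3)²) = 1 + (-6) + (-3) = -8.
det M (expand along row 1) = 1·(-3) − (-1)·6 + 3·(-3) = -6.
Characteristic polynomial: λ³ − 6λ² − 8λ + 6 = 0.
Substitute λ = y + (tr M)/3 = y + 2.000000 to remove the quadratic term: y³ + p·y + q = 0 with p = s − (tr M)²/3 = -20.000000 and q = −2(tr M)³/27 + (tr M)·s/3 − det M = -26.000000.
Three real roots ⇒ use the trigonometric (Viète) form: r = 2√(−p/3) = 5.163978, φ = arccos(3q/(p·r)) = arccos(0.755232) = 0.714789 rad.
y_k = r·cos(φ/3 − 2πk/3) for k = 0, 1, 2 gives y = 5.018092, -1.453555, -3.564537.
λ_k = y_k + 2.000000 gives λ = 7.0181, 0.5464, -1.5645 (check: the sum is 6.0000 = tr M).

Hence λ_max = 7.0181 and λ_min = -1.5645.


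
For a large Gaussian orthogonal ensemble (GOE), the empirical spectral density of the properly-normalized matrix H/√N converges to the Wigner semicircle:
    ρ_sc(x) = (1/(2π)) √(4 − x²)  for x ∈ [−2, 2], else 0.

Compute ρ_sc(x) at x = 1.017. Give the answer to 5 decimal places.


ρ_sc(x) = (1/(2π)) √(4 − x²). With x = 1.017:
  4 − x² = 4 − (1.017)² = 4 − 1.034289 = 2.965711.
  √(4 − x²) = 1.722124.
  1/(2π) = 0.159155.
  ρ_sc(1.017) = 0.159155 · 1.722124 = 0.274085.

Rounded to 5 decimal places: ρ_sc(1.017) ≈ 0.27408.


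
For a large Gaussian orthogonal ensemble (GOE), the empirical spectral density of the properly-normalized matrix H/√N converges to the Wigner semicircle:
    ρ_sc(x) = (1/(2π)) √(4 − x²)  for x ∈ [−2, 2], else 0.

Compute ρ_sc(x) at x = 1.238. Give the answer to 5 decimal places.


ρ_sc(x) = (1/(2π)) √(4 − x²). With x = 1.238:
  4 − x² = 4 − (1.238)² = 4 − 1.532644 = 2.467356.
  √(4 − x²) = 1.570782.
  1/(2π) = 0.159155.
  ρ_sc(1.238) = 0.159155 · 1.570782 = 0.249998.

Rounded to 5 decimal places: ρ_sc(1.238) ≈ 0.25000.


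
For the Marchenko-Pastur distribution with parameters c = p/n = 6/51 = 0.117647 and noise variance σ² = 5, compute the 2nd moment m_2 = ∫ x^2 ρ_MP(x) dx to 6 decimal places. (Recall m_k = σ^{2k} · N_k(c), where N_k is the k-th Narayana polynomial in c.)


E[X²] = σ⁴ (1 + c) (second MP moment). With σ² = 5 (so σ⁴ = 25) and c = 6/51 = 0.117647: E[X²] = 25 · (1 + 0.117647) = 25 · 1.117647.

So E[X^2] = 27.941176.


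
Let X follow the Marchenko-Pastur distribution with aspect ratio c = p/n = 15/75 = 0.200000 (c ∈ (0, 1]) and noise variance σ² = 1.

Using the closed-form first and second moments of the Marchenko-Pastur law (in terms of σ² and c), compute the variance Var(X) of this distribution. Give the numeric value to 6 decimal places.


Recall the MP moments m_1 = E[X] = σ² and m_2 = E[X²] = σ⁴ (1 + c).
m_1 = E[X] = σ² = 1, so m_1² = 1.
m_2 = E[X²] = σ⁴ (1 + c) = 1 · (1 + 0.200000) = 1 · 1.200000 = 1.200000.
(Note m_2 − m_1² simplifies to c · σ⁴ = 0.200000 · 1.)

Var(X) = m_2 − m_1² = 1.200000 − 1 = 0.200000.


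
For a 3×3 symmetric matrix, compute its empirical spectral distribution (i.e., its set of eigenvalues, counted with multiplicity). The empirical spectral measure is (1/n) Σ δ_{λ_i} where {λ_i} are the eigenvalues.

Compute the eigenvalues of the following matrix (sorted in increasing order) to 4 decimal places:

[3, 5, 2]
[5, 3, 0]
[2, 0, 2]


Since M is real symmetric, all three eigenvalues are real; they are the roots of det(λI − M) = λ³ − (tr M) λ² + s λ − det M, where s is the sum of the principal 2×2 minors.
tr M = 3 + 3 + 2 = 8.
s = (3·3 − 5²) + (3·2 − 2²) + (3·2 − 0²) = -16 + 2 + 6 = -8.
det M (expand along row 1) = 3·6 − 5·10 + 2·(-6) = -44.
Characteristic polynomial: λ³ − 8λ² − 8λ + 44 = 0.
Substitute λ = y + (tr M)/3 = y + 2.666667 to remove the quadratic term: y³ + p·y + q = 0 with p = s − (tr M)²/3 = -29.333333 and q = −2(tr M)³/27 + (tr M)·s/3 − det M = -15.259259.
Three real roots ⇒ use the trigonometric (Viète) form: r = 2√(−p/3) = 6.253888, φ = arccos(3q/(p·r)) = arccos(0.249542) = 1.318589 rad.
y_k = r·cos(φ/3 − 2πk/3) for k = 0, 1, 2 gives y = 5.659467, -0.525139, -5.134328.
λ_k = y_k + 2.666667 gives λ = 8.3261, 2.1415, -2.4677 (check: the sum is 8.0000 = tr M).

Eigenvalues sorted in increasing order: [-2.4677, 2.1415, 8.3261].


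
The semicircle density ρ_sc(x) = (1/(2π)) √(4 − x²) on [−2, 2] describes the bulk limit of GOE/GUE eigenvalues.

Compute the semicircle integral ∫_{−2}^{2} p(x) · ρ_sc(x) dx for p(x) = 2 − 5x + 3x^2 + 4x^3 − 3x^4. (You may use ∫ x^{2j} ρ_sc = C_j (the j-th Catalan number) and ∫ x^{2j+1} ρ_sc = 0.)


Write p(x) = Σ a_i x^i, split into monomials and integrate each against ρ_sc separately.
Using ∫ x^{2j} ρ_sc = C_j = (1/(j+1)) C(2j, j) (Catalan numbers) and ∫ x^{2j+1} ρ_sc = 0 (odd monomials vanish by symmetry):
  i = 0 (even): a_0 · C_{0} = 2 · 1 = 2
  i = 1 (odd): ∫ x^1 ρ_sc = 0 (vanishes)
  i = 2 (even): a_2 · C_{1} = 3 · 1 = 3
  i = 3 (odd): ∫ x^3 ρ_sc = 0 (vanishes)
  i = 4 (even): a_4 · C_{2} = -3 · 2 = -6

Summing the contributions: ∫_{−2}^{2} p(x) ρ_sc(x) dx = 2 + 3 + (-6) = -1.


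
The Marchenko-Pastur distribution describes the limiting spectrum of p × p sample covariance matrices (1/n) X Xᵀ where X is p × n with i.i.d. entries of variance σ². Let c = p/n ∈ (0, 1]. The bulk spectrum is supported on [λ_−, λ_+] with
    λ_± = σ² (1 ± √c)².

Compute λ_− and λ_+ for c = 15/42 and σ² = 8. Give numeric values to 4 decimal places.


c = 15/42 = 0.357143; √c = 0.597614.
λ_− = σ² (1 − √c)² = 8 · (1 − 0.597614)² = 8 · (0.402386)² = 1.295314.
λ_+ = σ² (1 + √c)² = 8 · (1 + 0.597614)² = 8 · (1.597614)² = 20.418972.

Rounded to 4 decimal places: λ_− ≈ 1.2953, λ_+ ≈ 20.4190.


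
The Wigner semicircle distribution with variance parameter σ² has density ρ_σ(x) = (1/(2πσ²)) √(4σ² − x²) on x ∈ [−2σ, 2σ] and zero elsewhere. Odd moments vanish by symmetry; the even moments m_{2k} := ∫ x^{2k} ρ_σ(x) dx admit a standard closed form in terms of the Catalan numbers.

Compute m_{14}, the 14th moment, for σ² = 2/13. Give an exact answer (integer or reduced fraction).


By the scaled semicircle moment identity, m_{2k} = σ^{2k} · C_k with k = 7.
C_7 = (1/(k+1)) · C(2k, k) = (1/8) · C(14, 7) = (1/8) · 3432 = 429.
σ^{2k} = (σ²)^k = (2/13)^7 = 128/62748517.

Therefore m_{14} = σ^{14} · C_7 = (128/62748517) · 429 = 4224/4826809.


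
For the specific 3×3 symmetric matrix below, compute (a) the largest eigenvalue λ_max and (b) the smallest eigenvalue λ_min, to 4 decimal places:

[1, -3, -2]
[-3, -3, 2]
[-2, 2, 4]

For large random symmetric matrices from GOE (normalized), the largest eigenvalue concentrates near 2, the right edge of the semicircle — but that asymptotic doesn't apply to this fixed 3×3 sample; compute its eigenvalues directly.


Since M is real symmetric, all three eigenvalues are real; they are the roots of det(λI − M) = λ³ − (tr M) λ² + s λ − det M, where s is the sum of the principal 2×2 minors.
tr M = 1 + (-3) + 4 = 2.
s = (1·(-3) − (-3)²) + (1·4 − (-2)²) + ((-3)·4 − 2²) = -12 + 0 + (-16) = -28.
det M (expand along row 1) = 1·(-16) − (-3)·(-8) + (-2)·(-12) = -16.
Characteristic polynomial: λ³ − 2λ² − 28λ + 16 = 0.
Substitute λ = y + (tr M)/3 = y + 0.666667 to remove the quadratic term: y³ + p·y + q = 0 with p = s − (tr M)²/3 = -29.333333 and q = −2(tr M)³/27 + (tr M)·s/3 − det M = -3.259259.
Three real roots ⇒ use the trigonometric (Viète) form: r = 2√(−p/3) = 6.253888, φ = arccos(3q/(p·r)) = arccos(0.053300) = 1.517471 rad.
y_k = r·cos(φ/3 − 2πk/3) for k = 0, 1, 2 gives y = 5.470749, -0.111158, -5.359591.
λ_k = y_k + 0.666667 gives λ = 6.1374, 0.5555, -4.6929 (check: the sum is 2.0000 = tr M).

Hence λ_max = 6.1374 and λ_min = -4.6929.


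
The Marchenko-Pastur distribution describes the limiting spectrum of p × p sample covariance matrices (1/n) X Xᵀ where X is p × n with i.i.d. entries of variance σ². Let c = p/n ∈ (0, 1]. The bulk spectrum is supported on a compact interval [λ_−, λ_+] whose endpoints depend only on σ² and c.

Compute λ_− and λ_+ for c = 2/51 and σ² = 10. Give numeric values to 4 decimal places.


c = 2/51 = 0.039216; √c = 0.198030.
λ_− = σ² (1 − √c)² = 10 · (1 − 0.198030)² = 10 · (0.801970)² = 6.431567.
λ_+ = σ² (1 + √c)² = 10 · (1 + 0.198030)² = 10 · (1.198030)² = 14.352747.

Rounded to 4 decimal places: λ_− ≈ 6.4316, λ_+ ≈ 14.3527.


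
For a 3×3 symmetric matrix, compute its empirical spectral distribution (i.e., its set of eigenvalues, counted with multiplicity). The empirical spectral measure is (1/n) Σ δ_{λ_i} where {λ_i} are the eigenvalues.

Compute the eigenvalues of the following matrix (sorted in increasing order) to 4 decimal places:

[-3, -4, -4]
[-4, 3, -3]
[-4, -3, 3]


Since M is real symmetric, all three eigenvalues are real; they are the roots of det(λI − M) = λ³ − (tr M) λ² + s λ − det M, where s is the sum of the principal 2×2 minors.
tr M = -3 + 3 + 3 = 3.
s = ((-3)·3 − (-4)²) + ((-3)·3 − (-4)²) + (3·3 − (-3)²) = -25 + (-25) + 0 = -50.
det M (expand along row 1) = (-3)·0 − (-4)·(-24) + (-4)·24 = -192.
Characteristic polynomial: λ³ − 3λ² − 50λ + 192 = 0.
Substitute λ = y + (tr M)/3 = y + 1.000000 to remove the quadratic term: y³ + p·y + q = 0 with p = s − (tr M)²/3 = -53.000000 and q = −2(tr M)³/27 + (tr M)·s/3 − det M = 140.000000.
Three real roots ⇒ use the trigonometric (Viète) form: r = 2√(−p/3) = 8.406347, φ = arccos(3q/(p·r)) = arccos(-0.942684) = 2.801381 rad.
y_k = r·cos(φ/3 − 2πk/3) for k = 0, 1, 2 gives y = 5.000000, 3.352350, -8.352350.
λ_k = y_k + 1.000000 gives λ = 6.0000, 4.3523, -7.3523 (check: the sum is 3.0000 = tr M).

Eigenvalues sorted in increasing order: [-7.3523, 4.3523, 6.0000].


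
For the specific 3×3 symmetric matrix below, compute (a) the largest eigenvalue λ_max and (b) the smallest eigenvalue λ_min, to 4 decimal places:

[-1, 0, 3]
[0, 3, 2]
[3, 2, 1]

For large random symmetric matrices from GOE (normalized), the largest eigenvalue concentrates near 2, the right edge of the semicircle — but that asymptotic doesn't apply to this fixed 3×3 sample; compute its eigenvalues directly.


Since M is real symmetric, all three eigenvalues are real; they are the roots of det(λI − M) = λ³ − (tr M) λ² + s λ − det M, where s is the sum of the principal 2×2 minors.
tr M = -1 + 3 + 1 = 3.
s = ((-1)·3 − 0²) + ((-1)·1 − 3²) + (3·1 − 2²) = -3 + (-10) + (-1) = -14.
det M (expand along row 1) = (-1)·(-1) − 0·(-6) + 3·(-9) = -26.
Characteristic polynomial: λ³ − 3λ² − 14λ + 26 = 0.
Substitute λ = y + (tr M)/3 = y + 1.000000 to remove the quadratic term: y³ + p·y + q = 0 with p = s − (tr M)²/3 = -17.000000 and q = −2(tr M)³/27 + (tr M)·s/3 − det M = 10.000000.
Three real roots ⇒ use the trigonometric (Viète) form: r = 2√(−p/3) = 4.760952, φ = arccos(3q/(p·r)) = arccos(-0.370662) = 1.950518 rad.
y_k = r·cos(φ/3 − 2πk/3) for k = 0, 1, 2 gives y = 3.789619, 0.601005, -4.390624.
λ_k = y_k + 1.000000 gives λ = 4.7896, 1.6010, -3.3906 (check: the sum is 3.0000 = tr M).

Hence λ_max = 4.7896 and λ_min = -3.3906.


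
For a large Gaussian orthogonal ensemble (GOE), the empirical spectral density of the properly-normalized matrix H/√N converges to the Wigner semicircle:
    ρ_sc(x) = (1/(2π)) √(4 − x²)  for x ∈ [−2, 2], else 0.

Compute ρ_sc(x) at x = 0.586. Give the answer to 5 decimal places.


ρ_sc(x) = (1/(2π)) √(4 − x²). With x = 0.586:
  4 − x² = 4 − (0.586)² = 4 − 0.343396 = 3.656604.
  √(4 − x²) = 1.912225.
  1/(2π) = 0.159155.
  ρ_sc(0.586) = 0.159155 · 1.912225 = 0.304340.

Rounded to 5 decimal places: ρ_sc(0.586) ≈ 0.30434.


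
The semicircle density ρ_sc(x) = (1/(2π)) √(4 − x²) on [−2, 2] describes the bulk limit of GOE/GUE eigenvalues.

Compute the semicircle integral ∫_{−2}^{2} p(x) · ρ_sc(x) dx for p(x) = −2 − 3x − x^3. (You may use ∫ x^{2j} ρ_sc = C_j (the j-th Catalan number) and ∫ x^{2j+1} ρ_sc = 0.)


Write p(x) = Σ a_i x^i, split into monomials and integrate each against ρ_sc separately.
Using ∫ x^{2j} ρ_sc = C_j = (1/(j+1)) C(2j, j) (Catalan numbers) and ∫ x^{2j+1} ρ_sc = 0 (odd monomials vanish by symmetry):
  i = 0 (even): a_0 · C_{0} = -2 · 1 = -2
  i = 1 (odd): ∫ x^1 ρ_sc = 0 (vanishes)
  i = 3 (odd): ∫ x^3 ρ_sc = 0 (vanishes)

Summing the contributions: ∫_{−2}^{2} p(x) ρ_sc(x) dx = -2.


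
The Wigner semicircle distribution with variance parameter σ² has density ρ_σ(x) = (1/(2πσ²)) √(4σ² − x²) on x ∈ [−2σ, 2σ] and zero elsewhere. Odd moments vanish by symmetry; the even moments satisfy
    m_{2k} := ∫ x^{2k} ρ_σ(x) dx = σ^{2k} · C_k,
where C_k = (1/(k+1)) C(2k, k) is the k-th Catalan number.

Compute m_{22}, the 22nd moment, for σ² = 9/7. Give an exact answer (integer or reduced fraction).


By the scaled semicircle moment identity, m_{2k} = σ^{2k} · C_k with k = 11.
C_11 = (1/(k+1)) · C(2k, k) = (1/12) · C(22, 11) = (1/12) · 705432 = 58786.
σ^{2k} = (σ²)^k = (9/7)^11 = 31381059609/1977326743.

Therefore m_{22} = σ^{22} · C_11 = (31381059609/1977326743) · 58786 = 263538138596382/282475249.


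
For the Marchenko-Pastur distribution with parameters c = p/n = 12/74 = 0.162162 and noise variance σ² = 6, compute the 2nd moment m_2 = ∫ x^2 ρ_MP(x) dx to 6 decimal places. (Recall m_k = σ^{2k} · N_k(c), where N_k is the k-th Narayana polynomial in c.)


E[X²] = σ⁴ (1 + c) (second MP moment). With σ² = 6 (so σ⁴ = 36) and c = 12/74 = 0.162162: E[X²] = 36 · (1 + 0.162162) = 36 · 1.162162.

So E[X^2] = 41.837838.


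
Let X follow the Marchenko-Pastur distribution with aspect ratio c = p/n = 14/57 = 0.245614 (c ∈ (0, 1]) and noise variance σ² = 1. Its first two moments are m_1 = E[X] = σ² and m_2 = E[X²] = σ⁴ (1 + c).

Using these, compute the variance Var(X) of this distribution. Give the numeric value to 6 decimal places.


m_1 = E[X] = σ² = 1, so m_1² = 1.
m_2 = E[X²] = σ⁴ (1 + c) = 1 · (1 + 0.245614) = 1 · 1.245614 = 1.245614.
(Note m_2 − m_1² simplifies to c · σ⁴ = 0.245614 · 1.)

Var(X) = m_2 − m_1² = 1.245614 − 1 = 0.245614.


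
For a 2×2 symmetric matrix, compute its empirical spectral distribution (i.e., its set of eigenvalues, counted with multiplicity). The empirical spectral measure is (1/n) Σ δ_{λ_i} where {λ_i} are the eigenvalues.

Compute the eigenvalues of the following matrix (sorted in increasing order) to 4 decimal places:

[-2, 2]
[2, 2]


Since M is real symmetric, both eigenvalues are real; they are the roots of det(λI − M) = λ² − (tr M) λ + det M.
tr M = -2 + 2 = 0.
det M = (-2)·2 − 2² = -4 − 4 = -8.
Characteristic polynomial: λ² − 8 = 0.
Discriminant Δ = (tr M)² − 4·det M = 0 − (-32) = 32; √Δ = 5.656854.
λ = (tr M ± √Δ)/2 = (0 ± 5.656854)/2, giving (tr M − √Δ)/2 = -2.8284 and (tr M + √Δ)/2 = 2.8284.

Eigenvalues sorted in increasing order: [-2.8284, 2.8284].


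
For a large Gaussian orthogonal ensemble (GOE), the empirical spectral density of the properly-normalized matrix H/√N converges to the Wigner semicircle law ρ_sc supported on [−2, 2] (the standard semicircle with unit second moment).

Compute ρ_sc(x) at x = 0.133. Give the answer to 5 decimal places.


ρ_sc(x) = (1/(2π)) √(4 − x²). With x = 0.133:
  4 − x² = 4 − (0.133)² = 4 − 0.017689 = 3.982311.
  √(4 − x²) = 1.995573.
  1/(2π) = 0.159155.
  ρ_sc(0.133) = 0.159155 · 1.995573 = 0.317605.

Rounded to 5 decimal places: ρ_sc(0.133) ≈ 0.31761.


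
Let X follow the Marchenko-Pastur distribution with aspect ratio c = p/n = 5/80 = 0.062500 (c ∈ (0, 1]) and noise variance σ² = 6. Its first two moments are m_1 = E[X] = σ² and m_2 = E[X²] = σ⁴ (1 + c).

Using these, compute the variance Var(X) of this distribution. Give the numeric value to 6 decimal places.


m_1 = E[X] = σ² = 6, so m_1² = 36.
m_2 = E[X²] = σ⁴ (1 + c) = 36 · (1 + 0.062500) = 36 · 1.062500 = 38.250000.
(Note m_2 − m_1² simplifies to c · σ⁴ = 0.062500 · 36.)

Var(X) = m_2 − m_1² = 38.250000 − 36 = 2.250000.


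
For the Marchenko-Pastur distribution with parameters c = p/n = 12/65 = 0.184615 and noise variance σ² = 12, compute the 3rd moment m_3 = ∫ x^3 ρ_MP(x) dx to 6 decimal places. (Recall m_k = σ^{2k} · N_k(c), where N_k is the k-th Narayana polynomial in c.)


E[X³] = σ⁶ (1 + 3c + c²) (third MP moment). With σ² = 12 (so σ⁶ = 1728) and c = 12/65 = 0.184615: E[X³] = 1728 · (1 + 3·0.184615 + (0.184615)²) = 1728 · 1.587929.

So E[X^3] = 2743.941302.


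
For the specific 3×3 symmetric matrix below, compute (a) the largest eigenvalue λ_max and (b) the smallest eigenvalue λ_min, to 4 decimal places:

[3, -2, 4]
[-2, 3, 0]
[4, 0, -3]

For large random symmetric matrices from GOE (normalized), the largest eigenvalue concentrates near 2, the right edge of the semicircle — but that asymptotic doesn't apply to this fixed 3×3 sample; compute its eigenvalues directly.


Since M is real symmetric, all three eigenvalues are real; they are the roots of det(λI − M) = λ³ − (tr M) λ² + s λ − det M, where s is the sum of the principal 2×2 minors.
tr M = 3 + 3 + (-3) = 3.
s = (3·3 − (-2)²) + (3·(-3) − 4²) + (3·(-3) − 0²) = 5 + (-25) + (-9) = -29.
det M (expand along row 1) = 3·(-9) − (-2)·6 + 4·(-12) = -63.
Characteristic polynomial: λ³ − 3λ² − 29λ + 63 = 0.
Substitute λ = y + (tr M)/3 = y + 1.000000 to remove the quadratic term: y³ + p·y + q = 0 with p = s − (tr M)²/3 = -32.000000 and q = −2(tr M)³/27 + (tr M)·s/3 − det M = 32.000000.
Three real roots ⇒ use the trigonometric (Viète) form: r = 2√(−p/3) = 6.531973, φ = arccos(3q/(p·r)) = arccos(-0.459279) = 2.047980 rad.
y_k = r·cos(φ/3 − 2πk/3) for k = 0, 1, 2 gives y = 5.068140, 1.034608, -6.102748.
λ_k = y_k + 1.000000 gives λ = 6.0681, 2.0346, -5.1027 (check: the sum is 3.0000 = tr M).

Hence λ_max = 6.0681 and λ_min = -5.1027.


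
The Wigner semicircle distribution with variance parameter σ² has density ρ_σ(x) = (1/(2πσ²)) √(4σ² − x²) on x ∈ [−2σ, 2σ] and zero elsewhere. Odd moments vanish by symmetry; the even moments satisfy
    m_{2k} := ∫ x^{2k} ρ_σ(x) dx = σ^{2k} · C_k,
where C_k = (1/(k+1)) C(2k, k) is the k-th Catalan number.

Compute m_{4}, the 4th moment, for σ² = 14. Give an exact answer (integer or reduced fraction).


By the scaled semicircle moment identity, m_{2k} = σ^{2k} · C_k with k = 2.
C_2 = (1/(k+1)) · C(2k, k) = (1/3) · C(4, 2) = (1/3) · 6 = 2.
σ^{2k} = (σ²)^k = (14)^2 = 196.

Therefore m_{4} = σ^{4} · C_2 = 196 · 2 = 392.


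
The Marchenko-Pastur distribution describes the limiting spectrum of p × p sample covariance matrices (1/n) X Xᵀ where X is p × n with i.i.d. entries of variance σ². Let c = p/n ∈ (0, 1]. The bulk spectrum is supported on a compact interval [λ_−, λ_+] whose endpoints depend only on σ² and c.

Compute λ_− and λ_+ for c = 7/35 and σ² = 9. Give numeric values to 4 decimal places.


c = 7/35 = 0.200000; √c = 0.447214.
λ_− = σ² (1 − √c)² = 9 · (1 − 0.447214)² = 9 · (0.552786)² = 2.750155.
λ_+ = σ² (1 + √c)² = 9 · (1 + 0.447214)² = 9 · (1.447214)² = 18.849845.

Rounded to 4 decimal places: λ_− ≈ 2.7502, λ_+ ≈ 18.8498.


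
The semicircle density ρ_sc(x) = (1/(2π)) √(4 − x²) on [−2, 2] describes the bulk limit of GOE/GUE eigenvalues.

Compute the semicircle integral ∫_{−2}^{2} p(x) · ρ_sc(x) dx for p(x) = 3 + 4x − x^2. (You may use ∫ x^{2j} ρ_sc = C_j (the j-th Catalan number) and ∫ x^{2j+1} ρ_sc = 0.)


Write p(x) = Σ a_i x^i, split into monomials and integrate each against ρ_sc separately.
Using ∫ x^{2j} ρ_sc = C_j = (1/(j+1)) C(2j, j) (Catalan numbers) and ∫ x^{2j+1} ρ_sc = 0 (odd monomials vanish by symmetry):
  i = 0 (even): a_0 · C_{0} = 3 · 1 = 3
  i = 1 (odd): ∫ x^1 ρ_sc = 0 (vanishes)
  i = 2 (even): a_2 · C_{1} = -1 · 1 = -1

Summing the contributions: ∫_{−2}^{2} p(x) ρ_sc(x) dx = 3 + (-1) = 2.


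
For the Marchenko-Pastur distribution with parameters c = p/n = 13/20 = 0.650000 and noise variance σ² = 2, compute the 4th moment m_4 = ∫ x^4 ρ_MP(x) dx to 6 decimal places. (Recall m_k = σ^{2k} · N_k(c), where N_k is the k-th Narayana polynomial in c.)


E[X⁴] = σ⁸ (1 + 6c + 6c² + c³) (fourth MP moment). With σ² = 2 (so σ⁸ = 16) and c = 13/20 = 0.650000: E[X⁴] = 16 · (1 + 6·0.650000 + 6·(0.650000)² + (0.650000)³) = 16 · 7.709625.

So E[X^4] = 123.354000.


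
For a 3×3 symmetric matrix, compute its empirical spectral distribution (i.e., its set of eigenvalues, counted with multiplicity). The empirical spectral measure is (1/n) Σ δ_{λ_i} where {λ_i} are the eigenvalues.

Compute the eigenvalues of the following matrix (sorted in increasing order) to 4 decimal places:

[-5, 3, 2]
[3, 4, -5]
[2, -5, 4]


Since M is real symmetric, all three eigenvalues are real; they are the roots of det(λI − M) = λ³ − (tr M) λ² + s λ − det M, where s is the sum of the principal 2×2 minors.
tr M = -5 + 4 + 4 = 3.
s = ((-5)·4 − 3²) + ((-5)·4 − 2²) + (4·4 − (-5)²) = -29 + (-24) + (-9) = -62.
det M (expand along row 1) = (-5)·(-9) − 3·22 + 2·(-23) = -67.
Characteristic polynomial: λ³ − 3λ² − 62λ + 67 = 0.
Substitute λ = y + (tr M)/3 = y + 1.000000 to remove the quadratic term: y³ + p·y + q = 0 with p = s − (tr M)²/3 = -65.000000 and q = −2(tr M)³/27 + (tr M)·s/3 − det M = 3.000000.
Three real roots ⇒ use the trigonometric (Viète) form: r = 2√(−p/3) = 9.309493, φ = arccos(3q/(p·r)) = arccos(-0.014873) = 1.585670 rad.
y_k = r·cos(φ/3 − 2πk/3) for k = 0, 1, 2 gives y = 8.039081, 0.046155, -8.085236.
λ_k = y_k + 1.000000 gives λ = 9.0391, 1.0462, -7.0852 (check: the sum is 3.0000 = tr M).

Eigenvalues sorted in increasing order: [-7.0852, 1.0462, 9.0391].


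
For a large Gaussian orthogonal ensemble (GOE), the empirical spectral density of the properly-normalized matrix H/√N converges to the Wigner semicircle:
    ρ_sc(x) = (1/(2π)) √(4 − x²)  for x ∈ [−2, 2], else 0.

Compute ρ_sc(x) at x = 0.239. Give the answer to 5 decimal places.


ρ_sc(x) = (1/(2π)) √(4 − x²). With x = 0.239:
  4 − x² = 4 − (0.239)² = 4 − 0.057121 = 3.942879.
  √(4 − x²) = 1.985668.
  1/(2π) = 0.159155.
  ρ_sc(0.239) = 0.159155 · 1.985668 = 0.316029.

Rounded to 5 decimal places: ρ_sc(0.239) ≈ 0.31603.


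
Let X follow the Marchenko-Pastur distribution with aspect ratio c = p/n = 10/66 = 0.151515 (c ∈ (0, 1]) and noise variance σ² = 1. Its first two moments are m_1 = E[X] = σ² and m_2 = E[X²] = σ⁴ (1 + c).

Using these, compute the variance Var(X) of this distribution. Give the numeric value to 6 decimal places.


m_1 = E[X] = σ² = 1, so m_1² = 1.
m_2 = E[X²] = σ⁴ (1 + c) = 1 · (1 + 0.151515) = 1 · 1.151515 = 1.151515.
(Note m_2 − m_1² simplifies to c · σ⁴ = 0.151515 · 1.)

Var(X) = m_2 − m_1² = 1.151515 − 1 = 0.151515.


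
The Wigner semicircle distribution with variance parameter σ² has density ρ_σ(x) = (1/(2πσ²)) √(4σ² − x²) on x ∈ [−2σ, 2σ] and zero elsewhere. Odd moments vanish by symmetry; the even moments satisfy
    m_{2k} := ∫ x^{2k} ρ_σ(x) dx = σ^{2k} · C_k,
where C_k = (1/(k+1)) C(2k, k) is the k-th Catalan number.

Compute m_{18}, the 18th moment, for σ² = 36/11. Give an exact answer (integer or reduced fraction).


By the scaled semicircle moment identity, m_{2k} = σ^{2k} · C_k with k = 9.
C_9 = (1/(k+1)) · C(2k, k) = (1/10) · C(18, 9) = (1/10) · 48620 = 4862.
σ^{2k} = (σ²)^k = (36/11)^9 = 101559956668416/2357947691.

Therefore m_{18} = σ^{18} · C_9 = (101559956668416/2357947691) · 4862 = 44889500847439872/214358881.


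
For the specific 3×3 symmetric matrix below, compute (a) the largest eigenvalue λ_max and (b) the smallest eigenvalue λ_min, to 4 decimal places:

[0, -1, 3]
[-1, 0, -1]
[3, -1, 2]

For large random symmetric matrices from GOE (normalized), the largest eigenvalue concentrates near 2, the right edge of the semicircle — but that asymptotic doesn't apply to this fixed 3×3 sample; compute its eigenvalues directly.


Since M is real symmetric, all three eigenvalues are real; they are the roots of det(λI − M) = λ³ − (tr M) λ² + s λ − det M, where s is the sum of the principal 2×2 minors.
tr M = 0 + 0 + 2 = 2.
s = (0·0 − (-1)²) + (0·2 − 3²) + (0·2 − (-1)²) = -1 + (-9) + (-1) = -11.
det M (expand along row 1) = 0·(-1) − (-1)·1 + 3·1 = 4.
Characteristic polynomial: λ³ − 2λ² − 11λ − 4 = 0.
Substitute λ = y + (tr M)/3 = y + 0.666667 to remove the quadratic term: y³ + p·y + q = 0 with p = s − (tr M)²/3 = -12.333333 and q = −2(tr M)³/27 + (tr M)·s/3 − det M = -11.925926.
Three real roots ⇒ use the trigonometric (Viète) form: r = 2√(−p/3) = 4.055175, φ = arccos(3q/(p·r)) = arccos(0.715358) = 0.773660 rad.
y_k = r·cos(φ/3 − 2πk/3) for k = 0, 1, 2 gives y = 3.921075, -1.064874, -2.856201.
λ_k = y_k + 0.666667 gives λ = 4.5877, -0.3982, -2.1895 (check: the sum is 2.0000 = tr M).

Hence λ_max = 4.5877 and λ_min = -2.1895.


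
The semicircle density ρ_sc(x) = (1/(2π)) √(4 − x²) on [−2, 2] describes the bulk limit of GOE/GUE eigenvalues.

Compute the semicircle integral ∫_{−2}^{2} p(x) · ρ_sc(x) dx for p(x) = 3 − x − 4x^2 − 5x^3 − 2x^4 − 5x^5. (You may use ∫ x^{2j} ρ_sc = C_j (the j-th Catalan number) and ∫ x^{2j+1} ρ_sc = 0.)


Write p(x) = Σ a_i x^i, split into monomials and integrate each against ρ_sc separately.
Using ∫ x^{2j} ρ_sc = C_j = (1/(j+1)) C(2j, j) (Catalan numbers) and ∫ x^{2j+1} ρ_sc = 0 (odd monomials vanish by symmetry):
  i = 0 (even): a_0 · C_{0} = 3 · 1 = 3
  i = 1 (odd): ∫ x^1 ρ_sc = 0 (vanishes)
  i = 2 (even): a_2 · C_{1} = -4 · 1 = -4
  i = 3 (odd): ∫ x^3 ρ_sc = 0 (vanishes)
  i = 4 (even): a_4 · C_{2} = -2 · 2 = -4
  i = 5 (odd): ∫ x^5 ρ_sc = 0 (vanishes)

Summing the contributions: ∫_{−2}^{2} p(x) ρ_sc(x) dx = 3 + (-4) + (-4) = -5.


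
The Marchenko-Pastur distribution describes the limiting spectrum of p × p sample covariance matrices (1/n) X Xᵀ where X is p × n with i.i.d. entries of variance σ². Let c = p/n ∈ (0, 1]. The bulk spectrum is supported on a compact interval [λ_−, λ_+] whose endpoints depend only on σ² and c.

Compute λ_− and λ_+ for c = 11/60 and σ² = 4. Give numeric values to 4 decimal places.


c = 11/60 = 0.183333; √c = 0.428174.
λ_− = σ² (1 − √c)² = 4 · (1 − 0.428174)² = 4 · (0.571826)² = 1.307938.
λ_+ = σ² (1 + √c)² = 4 · (1 + 0.428174)² = 4 · (1.428174)² = 8.158729.

Rounded to 4 decimal places: λ_− ≈ 1.3079, λ_+ ≈ 8.1587.


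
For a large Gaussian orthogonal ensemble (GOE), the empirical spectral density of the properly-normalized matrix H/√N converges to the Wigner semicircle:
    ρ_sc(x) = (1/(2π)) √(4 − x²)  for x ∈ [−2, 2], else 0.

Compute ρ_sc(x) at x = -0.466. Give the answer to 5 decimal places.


ρ_sc(x) = (1/(2π)) √(4 − x²). With x = -0.466:
  4 − x² = 4 − (-0.466)² = 4 − 0.217156 = 3.782844.
  √(4 − x²) = 1.944953.
  1/(2π) = 0.159155.
  ρ_sc(-0.466) = 0.159155 · 1.944953 = 0.309549.

Rounded to 5 decimal places: ρ_sc(-0.466) ≈ 0.30955.


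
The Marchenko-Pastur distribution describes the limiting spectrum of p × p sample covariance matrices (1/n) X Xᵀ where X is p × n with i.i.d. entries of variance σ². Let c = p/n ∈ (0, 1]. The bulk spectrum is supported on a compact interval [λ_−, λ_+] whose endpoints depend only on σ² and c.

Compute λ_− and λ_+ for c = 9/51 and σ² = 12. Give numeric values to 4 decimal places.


c = 9/51 = 0.176471; √c = 0.420084.
λ_− = σ² (1 − √c)² = 12 · (1 − 0.420084)² = 12 · (0.579916)² = 4.035630.
λ_+ = σ² (1 + √c)² = 12 · (1 + 0.420084)² = 12 · (1.420084)² = 24.199664.

Rounded to 4 decimal places: λ_− ≈ 4.0356, λ_+ ≈ 24.1997.


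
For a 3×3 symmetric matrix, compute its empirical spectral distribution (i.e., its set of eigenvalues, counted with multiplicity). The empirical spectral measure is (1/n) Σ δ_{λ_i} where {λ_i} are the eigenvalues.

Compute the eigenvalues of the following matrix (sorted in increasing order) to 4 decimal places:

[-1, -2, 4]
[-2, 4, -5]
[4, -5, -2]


Since M is real symmetric, all three eigenvalues are real; they are the roots of det(λI − M) = λ³ − (tr M) λ² + s λ − det M, where s is the sum of the principal 2×2 minors.
tr M = -1 + 4 + (-2) = 1.
s = ((-1)·4 − (-2)²) + ((-1)·(-2) − 4²) + (4·(-2) − (-5)²) = -8 + (-14) + (-33) = -55.
det M (expand along row 1) = (-1)·(-33) − (-2)·24 + 4·(-6) = 57.
Characteristic polynomial: λ³ − λ² − 55λ − 57 = 0.
Substitute λ = y + (tr M)/3 = y + 0.333333 to remove the quadratic term: y³ + p·y + q = 0 with p = s − (tr M)²/3 = -55.333333 and q = −2(tr M)³/27 + (tr M)·s/3 − det M = -75.407407.
Three real roots ⇒ use the trigonometric (Viète) form: r = 2√(−p/3) = 8.589399, φ = arccos(3q/(p·r)) = arccos(0.475977) = 1.074722 rad.
y_k = r·cos(φ/3 − 2πk/3) for k = 0, 1, 2 gives y = 8.044102, -1.413863, -6.630240.
λ_k = y_k + 0.333333 gives λ = 8.3774, -1.0805, -6.2969 (check: the sum is 1.0000 = tr M).

Eigenvalues sorted in increasing order: [-6.2969, -1.0805, 8.3774].


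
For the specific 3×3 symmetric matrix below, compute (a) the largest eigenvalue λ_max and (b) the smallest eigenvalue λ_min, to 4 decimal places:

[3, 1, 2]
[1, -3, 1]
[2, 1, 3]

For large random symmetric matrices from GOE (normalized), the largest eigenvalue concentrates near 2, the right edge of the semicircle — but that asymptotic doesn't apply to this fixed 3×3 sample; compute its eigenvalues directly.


Since M is real symmetric, all three eigenvalues are real; they are the roots of det(λI − M) = λ³ − (tr M) λ² + s λ − det M, where s is the sum of the principal 2×2 minors.
tr M = 3 + (-3) + 3 = 3.
s = (3·(-3) − 1²) + (3·3 − 2²) + ((-3)·3 − 1²) = -10 + 5 + (-10) = -15.
det M (expand along row 1) = 3·(-10) − 1·1 + 2·7 = -17.
Characteristic polynomial: λ³ − 3λ² − 15λ + 17 = 0.
Substitute λ = y + (tr M)/3 = y + 1.000000 to remove the quadratic term: y³ + p·y + q = 0 with p = s − (tr M)²/3 = -18.000000 and q = −2(tr M)³/27 + (tr M)·s/3 − det M = 0.000000.
Three real roots ⇒ use the trigonometric (Viète) form: r = 2√(−p/3) = 4.898979, φ = arccos(3q/(p·r)) = arccos(0.000000) = 1.570796 rad.
y_k = r·cos(φ/3 − 2πk/3) for k = 0, 1, 2 gives y = 4.242641, 0.000000, -4.242641.
λ_k = y_k + 1.000000 gives λ = 5.2426, 1.0000, -3.2426 (check: the sum is 3.0000 = tr M).

Hence λ_max = 5.2426 and λ_min = -3.2426.


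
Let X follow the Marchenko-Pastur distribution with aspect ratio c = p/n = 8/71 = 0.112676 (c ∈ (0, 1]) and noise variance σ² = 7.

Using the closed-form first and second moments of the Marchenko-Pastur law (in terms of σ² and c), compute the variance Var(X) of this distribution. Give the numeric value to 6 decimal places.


Recall the MP moments m_1 = E[X] = σ² and m_2 = E[X²] = σ⁴ (1 + c).
m_1 = E[X] = σ² = 7, so m_1² = 49.
m_2 = E[X²] = σ⁴ (1 + c) = 49 · (1 + 0.112676) = 49 · 1.112676 = 54.521127.
(Note m_2 − m_1² simplifies to c · σ⁴ = 0.112676 · 49.)

Var(X) = m_2 − m_1² = 54.521127 − 49 = 5.521127.


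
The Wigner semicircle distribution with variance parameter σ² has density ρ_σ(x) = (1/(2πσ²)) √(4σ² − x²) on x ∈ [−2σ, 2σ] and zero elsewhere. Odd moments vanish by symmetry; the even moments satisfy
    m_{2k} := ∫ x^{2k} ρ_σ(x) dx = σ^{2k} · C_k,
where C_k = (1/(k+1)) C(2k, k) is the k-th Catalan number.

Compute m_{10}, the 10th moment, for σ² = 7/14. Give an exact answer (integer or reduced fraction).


By the scaled semicircle moment identity, m_{2k} = σ^{2k} · C_k with k = 5.
C_5 = (1/(k+1)) · C(2k, k) = (1/6) · C(10, 5) = (1/6) · 252 = 42.
σ^{2k} = (σ²)^k = (7/14)^5 = 1/32.

Therefore m_{10} = σ^{10} · C_5 = (1/32) · 42 = 21/16.


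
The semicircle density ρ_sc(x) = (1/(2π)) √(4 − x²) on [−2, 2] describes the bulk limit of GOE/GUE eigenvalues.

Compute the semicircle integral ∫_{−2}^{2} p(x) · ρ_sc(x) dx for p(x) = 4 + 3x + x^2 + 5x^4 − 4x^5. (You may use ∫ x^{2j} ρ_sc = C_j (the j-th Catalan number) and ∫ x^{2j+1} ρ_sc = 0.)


Write p(x) = Σ a_i x^i, split into monomials and integrate each against ρ_sc separately.
Using ∫ x^{2j} ρ_sc = C_j = (1/(j+1)) C(2j, j) (Catalan numbers) and ∫ x^{2j+1} ρ_sc = 0 (odd monomials vanish by symmetry):
  i = 0 (even): a_0 · C_{0} = 4 · 1 = 4
  i = 1 (odd): ∫ x^1 ρ_sc = 0 (vanishes)
  i = 2 (even): a_2 · C_{1} = 1 · 1 = 1
  i = 4 (even): a_4 · C_{2} = 5 · 2 = 10
  i = 5 (odd): ∫ x^5 ρ_sc = 0 (vanishes)

Summing the contributions: ∫_{−2}^{2} p(x) ρ_sc(x) dx = 4 + 1 + 10 = 15.


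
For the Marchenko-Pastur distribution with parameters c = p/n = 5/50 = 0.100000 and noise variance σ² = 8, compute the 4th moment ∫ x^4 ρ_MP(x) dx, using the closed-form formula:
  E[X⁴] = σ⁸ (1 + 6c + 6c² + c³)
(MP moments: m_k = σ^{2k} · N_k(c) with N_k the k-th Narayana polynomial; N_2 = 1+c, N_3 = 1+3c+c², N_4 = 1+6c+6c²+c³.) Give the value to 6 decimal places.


E[X⁴] = σ⁸ (1 + 6c + 6c² + c³) (fourth MP moment). With σ² = 8 (so σ⁸ = 4096) and c = 5/50 = 0.100000: E[X⁴] = 4096 · (1 + 6·0.100000 + 6·(0.100000)² + (0.100000)³) = 4096 · 1.661000.

So E[X^4] = 6803.456000.


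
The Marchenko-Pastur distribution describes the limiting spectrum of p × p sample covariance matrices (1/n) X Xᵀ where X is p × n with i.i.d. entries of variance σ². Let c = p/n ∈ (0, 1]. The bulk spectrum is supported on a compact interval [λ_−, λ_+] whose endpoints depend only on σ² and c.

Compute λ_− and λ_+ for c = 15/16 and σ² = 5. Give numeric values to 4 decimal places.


c = 15/16 = 0.937500; √c = 0.968246.
λ_− = σ² (1 − √c)² = 5 · (1 − 0.968246)² = 5 · (0.031754)² = 0.005042.
λ_+ = σ² (1 + √c)² = 5 · (1 + 0.968246)² = 5 · (1.968246)² = 19.369958.

Rounded to 4 decimal places: λ_− ≈ 0.0050, λ_+ ≈ 19.3700.


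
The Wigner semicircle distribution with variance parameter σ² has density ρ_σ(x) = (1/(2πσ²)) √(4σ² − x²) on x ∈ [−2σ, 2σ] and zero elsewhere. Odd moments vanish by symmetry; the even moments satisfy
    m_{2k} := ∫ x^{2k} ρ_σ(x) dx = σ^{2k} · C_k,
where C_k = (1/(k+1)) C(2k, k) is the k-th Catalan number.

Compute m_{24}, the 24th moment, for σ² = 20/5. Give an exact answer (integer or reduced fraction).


By the scaled semicircle moment identity, m_{2k} = σ^{2k} · C_k with k = 12.
C_12 = (1/(k+1)) · C(2k, k) = (1/13) · C(24, 12) = (1/13) · 2704156 = 208012.
σ^{2k} = (σ²)^k = (20/5)^12 = 16777216.

Therefore m_{24} = σ^{24} · C_12 = 16777216 · 208012 = 3489862254592.


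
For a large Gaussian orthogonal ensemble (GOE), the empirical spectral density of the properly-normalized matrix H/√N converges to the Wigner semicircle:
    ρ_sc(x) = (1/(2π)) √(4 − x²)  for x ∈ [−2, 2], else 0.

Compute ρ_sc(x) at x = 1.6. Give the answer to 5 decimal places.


ρ_sc(x) = (1/(2π)) √(4 − x²). With x = 1.6:
  4 − x² = 4 − (1.6)² = 4 − 2.560000 = 1.440000.
  √(4 − x²) = 1.200000.
  1/(2π) = 0.159155.
  ρ_sc(1.6) = 0.159155 · 1.200000 = 0.190986.

Rounded to 5 decimal places: ρ_sc(1.6) ≈ 0.19099.


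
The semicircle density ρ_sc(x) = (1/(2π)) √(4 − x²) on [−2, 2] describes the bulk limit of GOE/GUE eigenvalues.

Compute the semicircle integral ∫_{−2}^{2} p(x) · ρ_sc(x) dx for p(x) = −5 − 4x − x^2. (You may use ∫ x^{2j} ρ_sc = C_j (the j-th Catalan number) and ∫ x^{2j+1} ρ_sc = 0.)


Write p(x) = Σ a_i x^i, split into monomials and integrate each against ρ_sc separately.
Using ∫ x^{2j} ρ_sc = C_j = (1/(j+1)) C(2j, j) (Catalan numbers) and ∫ x^{2j+1} ρ_sc = 0 (odd monomials vanish by symmetry):
  i = 0 (even): a_0 · C_{0} = -5 · 1 = -5
  i = 1 (odd): ∫ x^1 ρ_sc = 0 (vanishes)
  i = 2 (even): a_2 · C_{1} = -1 · 1 = -1

Summing the contributions: ∫_{−2}^{2} p(x) ρ_sc(x) dx = (-5) + (-1) = -6.


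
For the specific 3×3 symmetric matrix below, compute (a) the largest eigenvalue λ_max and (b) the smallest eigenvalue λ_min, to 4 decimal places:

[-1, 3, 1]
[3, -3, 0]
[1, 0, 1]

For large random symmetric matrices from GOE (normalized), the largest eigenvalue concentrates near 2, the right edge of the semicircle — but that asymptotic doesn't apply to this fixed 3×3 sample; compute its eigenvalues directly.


Since M is real symmetric, all three eigenvalues are real; they are the roots of det(λI − M) = λ³ − (tr M) λ² + s λ − det M, where s is the sum of the principal 2×2 minors.
tr M = -1 + (-3) + 1 = -3.
s = ((-1)·(-3) − 3²) + ((-1)·1 − 1²) + ((-3)·1 − 0²) = -6 + (-2) + (-3) = -11.
det M (expand along row 1) = (-1)·(-3) − 3·3 + 1·3 = -3.
Characteristic polynomial: λ³ + 3λ² − 11λ + 3 = 0.
Substitute λ = y + (tr M)/3 = y − 1.000000 to remove the quadratic term: y³ + p·y + q = 0 with p = s − (tr M)²/3 = -14.000000 and q = −2(tr M)³/27 + (tr M)·s/3 − det M = 16.000000.
Three real roots ⇒ use the trigonometric (Viète) form: r = 2√(−p/3) = 4.320494, φ = arccos(3q/(p·r)) = arccos(-0.793560) = 2.487434 rad.
y_k = r·cos(φ/3 − 2πk/3) for k = 0, 1, 2 gives y = 2.918523, 1.299664, -4.218187.
λ_k = y_k − 1.000000 gives λ = 1.9185, 0.2997, -5.2182 (check: the sum is -3.0000 = tr M).

Hence λ_max = 1.9185 and λ_min = -5.2182.
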